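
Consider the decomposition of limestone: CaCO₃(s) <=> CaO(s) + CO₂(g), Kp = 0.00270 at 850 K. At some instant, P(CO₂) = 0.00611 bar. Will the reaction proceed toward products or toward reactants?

(CaCO₃, CaO are pure solids — omitted from Qp.)
Qp = P(CO₂) = 0.00611
Qp = 0.00611 > Kp = 0.00270, so the reverse reaction proceeds.

in the reverse direction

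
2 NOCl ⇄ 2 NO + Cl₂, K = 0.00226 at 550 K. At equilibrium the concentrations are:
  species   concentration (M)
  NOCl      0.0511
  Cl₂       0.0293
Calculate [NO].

[NO] = 0.0142 M

At equilibrium, K = [NO]²·[Cl₂] / [NOCl]² = 0.00226.
([NO])²·(0.0293) / (0.0511)² = 0.00226
[NO]² = 2.01e-4 ⇒ [NO] = 0.0142 M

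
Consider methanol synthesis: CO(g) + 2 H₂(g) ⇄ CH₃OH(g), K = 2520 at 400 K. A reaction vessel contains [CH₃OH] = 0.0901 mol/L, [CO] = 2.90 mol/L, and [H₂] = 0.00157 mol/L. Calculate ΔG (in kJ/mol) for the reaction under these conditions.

ΔG = 5.35 kJ/mol

Q = [CH₃OH] / ([CO]·[H₂]²) = (0.0901) / ((2.90)·(0.00157)²) = 12600
ΔG = RT ln(Q/K) = (8.314 J mol⁻¹ K⁻¹)(400 K) × ln(12600/2520)
   = (3.326 kJ/mol)(1.609) = 5.35 kJ/mol
ΔG > 0, so the forward reaction is non-spontaneous (proceeds in reverse).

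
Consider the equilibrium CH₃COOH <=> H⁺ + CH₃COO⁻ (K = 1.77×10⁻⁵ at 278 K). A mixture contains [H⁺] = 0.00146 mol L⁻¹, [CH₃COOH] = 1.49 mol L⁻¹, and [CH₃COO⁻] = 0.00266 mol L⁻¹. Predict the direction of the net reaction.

Q = [H⁺]·[CH₃COO⁻] / [CH₃COOH] = (0.00146)·(0.00266) / (1.49) = 2.61×10⁻⁶
Q = 2.61×10⁻⁶ < K = 1.77×10⁻⁵, so the forward reaction proceeds.

in the forward direction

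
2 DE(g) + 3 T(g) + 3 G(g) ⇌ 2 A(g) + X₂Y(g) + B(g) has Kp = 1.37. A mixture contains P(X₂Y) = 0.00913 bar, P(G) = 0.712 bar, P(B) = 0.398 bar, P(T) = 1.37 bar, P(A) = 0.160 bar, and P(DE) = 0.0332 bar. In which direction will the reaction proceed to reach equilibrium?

toward products

Qp = P(A)²·P(X₂Y)·P(B) / (P(DE)²·P(T)³·P(G)³) = (0.160)²·(0.00913)·(0.398) / ((0.0332)²·(1.37)³·(0.712)³) = 0.0909
Qp = 0.0909 < Kp = 1.37, so the forward reaction proceeds.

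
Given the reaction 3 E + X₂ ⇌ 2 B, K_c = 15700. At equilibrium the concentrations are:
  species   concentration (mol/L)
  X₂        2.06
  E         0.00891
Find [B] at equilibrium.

At equilibrium, K_c = [B]² / ([E]³·[X₂]) = 15700.
([B])² / ((0.00891)³·(2.06)) = 15700
[B]² = 0.0229 ⇒ [B] = 0.151 mol/L

[B] = 0.151 mol/L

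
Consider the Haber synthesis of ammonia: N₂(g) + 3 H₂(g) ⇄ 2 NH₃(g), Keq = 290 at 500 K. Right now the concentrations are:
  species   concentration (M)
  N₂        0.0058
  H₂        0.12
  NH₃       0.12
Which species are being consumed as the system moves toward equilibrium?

Q = [NH₃]² / ([N₂]·[H₂]³) = (0.12)² / ((0.0058)·(0.12)³) = 1400
Q = 1400 > Keq = 290: net reverse reaction.

NH₃ (products)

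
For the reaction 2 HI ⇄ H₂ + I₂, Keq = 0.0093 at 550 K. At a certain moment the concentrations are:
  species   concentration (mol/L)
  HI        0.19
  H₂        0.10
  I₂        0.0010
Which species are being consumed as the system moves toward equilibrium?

HI (reactants)

Q = [H₂]·[I₂] / [HI]² = (0.10)·(0.0010) / (0.19)² = 0.0028
Q = 0.0028 < Keq = 0.0093: net forward reaction.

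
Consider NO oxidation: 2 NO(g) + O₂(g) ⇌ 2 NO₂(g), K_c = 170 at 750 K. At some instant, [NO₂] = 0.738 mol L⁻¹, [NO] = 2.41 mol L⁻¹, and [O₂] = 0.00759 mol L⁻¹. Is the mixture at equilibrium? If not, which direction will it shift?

Q_c = [NO₂]² / ([NO]²·[O₂]) = (0.738)² / ((2.41)²·(0.00759)) = 12.4
Q_c = 12.4 < K_c = 170: net forward reaction.

no; Q < K, reaction proceeds forward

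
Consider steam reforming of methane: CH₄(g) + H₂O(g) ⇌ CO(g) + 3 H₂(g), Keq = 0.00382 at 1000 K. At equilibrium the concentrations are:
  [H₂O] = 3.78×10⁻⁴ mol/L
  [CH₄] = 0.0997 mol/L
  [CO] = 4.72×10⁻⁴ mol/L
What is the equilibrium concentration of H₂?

At equilibrium, Keq = [CO]·[H₂]³ / ([CH₄]·[H₂O]) = 0.00382.
(4.72×10⁻⁴)·([H₂])³ / ((0.0997)·(3.78×10⁻⁴)) = 0.00382
[H₂]³ = 3.05×10⁻⁴ ⇒ [H₂] = 0.0673 mol/L

[H₂] = 0.0673 mol/L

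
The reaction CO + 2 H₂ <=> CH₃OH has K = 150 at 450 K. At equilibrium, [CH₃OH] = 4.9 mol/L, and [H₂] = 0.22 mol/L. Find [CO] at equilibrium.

[CO] = 0.67 mol/L

At equilibrium, K = [CH₃OH] / ([CO]·[H₂]²) = 150.
(4.9) / (([CO])·(0.22)²) = 150
[CO] = 0.675 = 0.67 mol/L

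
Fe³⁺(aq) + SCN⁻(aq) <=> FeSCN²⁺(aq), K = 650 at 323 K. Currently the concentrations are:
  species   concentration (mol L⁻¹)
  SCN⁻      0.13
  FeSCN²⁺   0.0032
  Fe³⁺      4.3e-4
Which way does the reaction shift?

to the right

Q = [FeSCN²⁺] / ([Fe³⁺]·[SCN⁻]) = (0.0032) / ((4.3e-4)·(0.13)) = 57
Q = 57 < K = 650, so the forward reaction proceeds.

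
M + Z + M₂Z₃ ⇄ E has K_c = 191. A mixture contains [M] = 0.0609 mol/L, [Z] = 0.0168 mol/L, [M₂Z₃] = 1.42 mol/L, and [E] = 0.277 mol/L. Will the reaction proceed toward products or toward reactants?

Q_c = [E] / ([M]·[Z]·[M₂Z₃]) = (0.277) / ((0.0609)·(0.0168)·(1.42)) = 191
Q_c = 191 = K_c, so the system is already at equilibrium.

no net change (already at equilibrium)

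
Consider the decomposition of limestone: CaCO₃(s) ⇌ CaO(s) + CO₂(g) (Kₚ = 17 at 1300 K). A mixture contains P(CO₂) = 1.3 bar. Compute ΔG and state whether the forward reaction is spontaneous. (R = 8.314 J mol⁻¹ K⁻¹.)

(CaCO₃, CaO are pure solids — omitted from Qₚ.)
Qₚ = P(CO₂) = 1.30
ΔG = RT ln(Qₚ/Kₚ) = (8.314 J mol⁻¹ K⁻¹)(1300 K) × ln(1.30/17)
   = (10.81 kJ/mol)(-2.571) = -27.8 kJ/mol
ΔG < 0, so the forward reaction is spontaneous (proceeds forward).

ΔG = -27.8 kJ/mol; the forward reaction is spontaneous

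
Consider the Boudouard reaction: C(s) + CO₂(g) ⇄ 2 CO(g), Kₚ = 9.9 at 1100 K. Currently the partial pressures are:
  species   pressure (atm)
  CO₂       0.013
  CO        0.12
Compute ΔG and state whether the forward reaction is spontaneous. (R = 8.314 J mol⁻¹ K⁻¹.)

ΔG = -20.0 kJ/mol; the forward reaction is spontaneous

(C is a pure solid — omitted from Qₚ.)
Qₚ = P(CO)² / P(CO₂) = (0.12)² / (0.013) = 1.11
ΔG = RT ln(Qₚ/Kₚ) = (8.314 J mol⁻¹ K⁻¹)(1100 K) × ln(1.11/9.9)
   = (9.145 kJ/mol)(-2.188) = -20.0 kJ/mol
ΔG < 0, so the forward reaction is spontaneous (proceeds forward).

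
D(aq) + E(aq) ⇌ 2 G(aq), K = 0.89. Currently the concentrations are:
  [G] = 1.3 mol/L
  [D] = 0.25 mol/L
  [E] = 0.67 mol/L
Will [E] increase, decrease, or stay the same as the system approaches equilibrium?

increase

Q = [G]² / ([D]·[E]) = (1.3)² / ((0.25)·(0.67)) = 10
Q = 10 > K = 0.89: net reverse reaction.
E is a reactant, so it increases.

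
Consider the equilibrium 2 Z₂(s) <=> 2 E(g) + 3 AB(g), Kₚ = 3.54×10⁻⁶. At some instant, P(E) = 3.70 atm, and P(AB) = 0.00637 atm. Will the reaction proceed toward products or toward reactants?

(Z₂ is a pure solid — omitted from Qₚ.)
Qₚ = P(E)²·P(AB)³ = (3.70)²·(0.00637)³ = 3.54×10⁻⁶
Qₚ = 3.54×10⁻⁶ = Kₚ, so the system is already at equilibrium.

neither direction; the system is at equilibrium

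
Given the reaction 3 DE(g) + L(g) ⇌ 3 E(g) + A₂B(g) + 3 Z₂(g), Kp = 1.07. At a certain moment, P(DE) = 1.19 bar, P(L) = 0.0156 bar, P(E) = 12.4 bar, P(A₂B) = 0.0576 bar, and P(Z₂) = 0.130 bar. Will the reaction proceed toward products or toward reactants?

reverse (toward reactants)

Qp = P(E)³·P(A₂B)·P(Z₂)³ / (P(DE)³·P(L)) = (12.4)³·(0.0576)·(0.130)³ / ((1.19)³·(0.0156)) = 9.18
Qp = 9.18 > Kp = 1.07, so the reverse reaction proceeds.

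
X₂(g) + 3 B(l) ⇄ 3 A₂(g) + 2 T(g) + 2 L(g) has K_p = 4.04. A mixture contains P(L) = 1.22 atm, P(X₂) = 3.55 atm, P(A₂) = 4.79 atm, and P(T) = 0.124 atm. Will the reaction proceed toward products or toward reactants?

toward products

(B is a pure liquid — omitted from Q_p.)
Q_p = P(A₂)³·P(T)²·P(L)² / P(X₂) = (4.79)³·(0.124)²·(1.22)² / (3.55) = 0.709
Q_p = 0.709 < K_p = 4.04, so the forward reaction proceeds.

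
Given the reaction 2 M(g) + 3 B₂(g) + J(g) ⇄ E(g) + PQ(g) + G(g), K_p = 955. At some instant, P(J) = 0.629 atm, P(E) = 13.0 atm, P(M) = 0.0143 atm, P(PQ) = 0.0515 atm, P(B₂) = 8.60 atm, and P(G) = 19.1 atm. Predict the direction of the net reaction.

Q_p = P(E)·P(PQ)·P(G) / (P(M)²·P(B₂)³·P(J)) = (13.0)·(0.0515)·(19.1) / ((0.0143)²·(8.60)³·(0.629)) = 156
Q_p = 156 < K_p = 955, so the forward reaction proceeds.

toward products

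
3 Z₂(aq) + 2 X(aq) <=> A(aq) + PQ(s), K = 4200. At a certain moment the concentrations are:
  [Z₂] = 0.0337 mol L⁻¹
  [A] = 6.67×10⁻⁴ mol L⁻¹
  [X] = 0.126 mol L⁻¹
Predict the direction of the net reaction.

forward (toward products)

(PQ is a pure solid — omitted from Q.)
Q = [A] / ([Z₂]³·[X]²) = (6.67×10⁻⁴) / ((0.0337)³·(0.126)²) = 1100
Q = 1100 < K = 4200, so the forward reaction proceeds.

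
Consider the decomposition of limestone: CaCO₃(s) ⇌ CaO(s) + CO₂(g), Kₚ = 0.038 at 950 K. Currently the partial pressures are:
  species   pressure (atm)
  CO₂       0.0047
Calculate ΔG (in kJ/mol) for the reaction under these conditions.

ΔG = -16.5 kJ/mol

(CaCO₃, CaO are pure solids — omitted from Qₚ.)
Qₚ = P(CO₂) = 0.00470
ΔG = RT ln(Qₚ/Kₚ) = (8.314 J mol⁻¹ K⁻¹)(950 K) × ln(0.00470/0.038)
   = (7.898 kJ/mol)(-2.090) = -16.5 kJ/mol
ΔG < 0, so the forward reaction is spontaneous (proceeds forward).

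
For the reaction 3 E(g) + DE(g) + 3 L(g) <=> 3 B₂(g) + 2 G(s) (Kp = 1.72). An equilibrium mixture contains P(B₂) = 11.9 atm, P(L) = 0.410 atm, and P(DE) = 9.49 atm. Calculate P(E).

P(E) = 11.4 atm

(G is a pure solid — omitted from Kp.)
At equilibrium, Kp = P(B₂)³ / (P(E)³·P(DE)·P(L)³) = 1.72.
(11.9)³ / ((P(E))³·(9.49)·(0.410)³) = 1.72
P(E)³ = 1500 ⇒ P(E) = 11.4 atm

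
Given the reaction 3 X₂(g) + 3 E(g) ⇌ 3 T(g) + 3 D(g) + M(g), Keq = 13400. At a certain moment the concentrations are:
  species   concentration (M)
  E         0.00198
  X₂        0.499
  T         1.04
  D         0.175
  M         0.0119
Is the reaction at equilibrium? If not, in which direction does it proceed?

toward reactants

Q = [T]³·[D]³·[M] / ([X₂]³·[E]³) = (1.04)³·(0.175)³·(0.0119) / ((0.499)³·(0.00198)³) = 74400
Q = 74400 > Keq = 13400, so the reverse reaction proceeds.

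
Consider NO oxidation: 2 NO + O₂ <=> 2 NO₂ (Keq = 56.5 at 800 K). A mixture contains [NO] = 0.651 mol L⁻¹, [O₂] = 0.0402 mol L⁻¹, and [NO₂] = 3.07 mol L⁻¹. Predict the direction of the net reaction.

Q = [NO₂]² / ([NO]²·[O₂]) = (3.07)² / ((0.651)²·(0.0402)) = 553
Q = 553 > Keq = 56.5, so the reverse reaction proceeds.

toward reactants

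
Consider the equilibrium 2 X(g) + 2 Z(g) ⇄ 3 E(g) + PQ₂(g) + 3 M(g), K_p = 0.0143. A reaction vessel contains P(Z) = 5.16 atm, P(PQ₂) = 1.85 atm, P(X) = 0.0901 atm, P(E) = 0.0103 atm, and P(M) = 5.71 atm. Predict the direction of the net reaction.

Q_p = P(E)³·P(PQ₂)·P(M)³ / (P(X)²·P(Z)²) = (0.0103)³·(1.85)·(5.71)³ / ((0.0901)²·(5.16)²) = 0.00174
Q_p = 0.00174 < K_p = 0.0143, so the forward reaction proceeds.

in the forward direction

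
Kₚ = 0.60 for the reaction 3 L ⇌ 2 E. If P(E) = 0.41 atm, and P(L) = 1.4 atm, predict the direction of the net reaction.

Qₚ = P(E)² / P(L)³ = (0.41)² / (1.4)³ = 0.061
Qₚ = 0.061 < Kₚ = 0.60, so the forward reaction proceeds.

forward (toward products)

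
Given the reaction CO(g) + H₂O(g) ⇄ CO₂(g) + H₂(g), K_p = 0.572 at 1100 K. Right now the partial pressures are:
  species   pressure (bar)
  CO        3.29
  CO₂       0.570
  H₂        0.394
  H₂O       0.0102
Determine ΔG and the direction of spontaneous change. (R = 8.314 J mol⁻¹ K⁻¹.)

Q_p = P(CO₂)·P(H₂) / (P(CO)·P(H₂O)) = (0.570)·(0.394) / ((3.29)·(0.0102)) = 6.69
ΔG = RT ln(Q_p/K_p) = (8.314 J mol⁻¹ K⁻¹)(1100 K) × ln(6.69/0.572)
   = (9.145 kJ/mol)(2.459) = 22.5 kJ/mol
ΔG > 0, so the forward reaction is non-spontaneous (proceeds in reverse).

ΔG = 22.5 kJ/mol; the forward reaction is non-spontaneous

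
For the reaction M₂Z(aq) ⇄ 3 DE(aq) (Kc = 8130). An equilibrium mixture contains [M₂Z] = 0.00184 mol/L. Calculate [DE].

At equilibrium, Kc = [DE]³ / [M₂Z] = 8130.
([DE])³ / (0.00184) = 8130
[DE]³ = 15.0 ⇒ [DE] = 2.46 mol/L

[DE] = 2.46 mol/L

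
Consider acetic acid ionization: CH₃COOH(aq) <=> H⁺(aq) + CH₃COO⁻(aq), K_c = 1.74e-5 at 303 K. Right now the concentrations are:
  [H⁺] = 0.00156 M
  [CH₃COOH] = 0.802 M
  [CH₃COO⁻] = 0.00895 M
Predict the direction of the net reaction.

Q_c = [H⁺]·[CH₃COO⁻] / [CH₃COOH] = (0.00156)·(0.00895) / (0.802) = 1.74e-5
Q_c = 1.74e-5 = K_c, so the system is already at equilibrium.

neither direction; the system is at equilibrium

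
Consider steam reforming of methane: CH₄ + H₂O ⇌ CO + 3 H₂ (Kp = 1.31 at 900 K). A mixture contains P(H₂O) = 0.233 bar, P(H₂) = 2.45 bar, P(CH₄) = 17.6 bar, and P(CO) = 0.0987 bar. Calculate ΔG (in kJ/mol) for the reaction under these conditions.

Qp = P(CO)·P(H₂)³ / (P(CH₄)·P(H₂O)) = (0.0987)·(2.45)³ / ((17.6)·(0.233)) = 0.354
ΔG = RT ln(Qp/Kp) = (8.314 J mol⁻¹ K⁻¹)(900 K) × ln(0.354/1.31)
   = (7.483 kJ/mol)(-1.308) = -9.79 kJ/mol
ΔG < 0, so the forward reaction is spontaneous (proceeds forward).

ΔG = -9.79 kJ/mol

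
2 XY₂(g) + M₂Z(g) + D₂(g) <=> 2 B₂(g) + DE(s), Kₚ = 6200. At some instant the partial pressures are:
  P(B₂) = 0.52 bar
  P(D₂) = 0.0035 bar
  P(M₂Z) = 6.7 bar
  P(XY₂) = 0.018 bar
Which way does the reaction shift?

(DE is a pure solid — omitted from Qₚ.)
Qₚ = P(B₂)² / (P(XY₂)²·P(M₂Z)·P(D₂)) = (0.52)² / ((0.018)²·(6.7)·(0.0035)) = 36000
Qₚ = 36000 > Kₚ = 6200, so the reverse reaction proceeds.

toward reactants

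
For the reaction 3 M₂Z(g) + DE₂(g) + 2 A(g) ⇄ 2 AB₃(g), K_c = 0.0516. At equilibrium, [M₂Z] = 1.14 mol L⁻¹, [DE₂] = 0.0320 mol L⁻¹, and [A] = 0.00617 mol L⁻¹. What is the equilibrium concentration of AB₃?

[AB₃] = 3.05×10⁻⁴ mol L⁻¹

At equilibrium, K_c = [AB₃]² / ([M₂Z]³·[DE₂]·[A]²) = 0.0516.
([AB₃])² / ((1.14)³·(0.0320)·(0.00617)²) = 0.0516
[AB₃]² = 9.31×10⁻⁸ ⇒ [AB₃] = 3.05×10⁻⁴ mol L⁻¹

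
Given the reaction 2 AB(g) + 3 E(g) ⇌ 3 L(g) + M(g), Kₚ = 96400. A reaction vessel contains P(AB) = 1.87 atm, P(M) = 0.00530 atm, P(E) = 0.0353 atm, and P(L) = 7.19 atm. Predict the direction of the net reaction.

to the right

Qₚ = P(L)³·P(M) / (P(AB)²·P(E)³) = (7.19)³·(0.00530) / ((1.87)²·(0.0353)³) = 12800
Qₚ = 12800 < Kₚ = 96400, so the forward reaction proceeds.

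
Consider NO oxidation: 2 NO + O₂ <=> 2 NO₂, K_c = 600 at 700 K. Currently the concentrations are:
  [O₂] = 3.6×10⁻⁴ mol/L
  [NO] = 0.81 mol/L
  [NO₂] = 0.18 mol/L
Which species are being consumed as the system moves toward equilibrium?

NO, O₂ (reactants)

Q_c = [NO₂]² / ([NO]²·[O₂]) = (0.18)² / ((0.81)²·(3.6×10⁻⁴)) = 140
Q_c = 140 < K_c = 600: net forward reaction.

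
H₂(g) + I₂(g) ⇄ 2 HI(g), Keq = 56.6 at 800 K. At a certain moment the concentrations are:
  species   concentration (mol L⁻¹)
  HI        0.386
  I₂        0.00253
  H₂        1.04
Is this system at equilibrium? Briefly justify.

yes, at equilibrium

Q = [HI]² / ([H₂]·[I₂]) = (0.386)² / ((1.04)·(0.00253)) = 56.6
Q = 56.6 = Keq; the system is at equilibrium.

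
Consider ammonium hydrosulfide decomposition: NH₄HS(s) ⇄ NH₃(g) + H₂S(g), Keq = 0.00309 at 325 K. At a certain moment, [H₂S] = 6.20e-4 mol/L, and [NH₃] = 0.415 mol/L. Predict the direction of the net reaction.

forward (toward products)

(NH₄HS is a pure solid — omitted from Q.)
Q = [NH₃]·[H₂S] = (0.415)·(6.20e-4) = 2.57e-4
Q = 2.57e-4 < Keq = 0.00309, so the forward reaction proceeds.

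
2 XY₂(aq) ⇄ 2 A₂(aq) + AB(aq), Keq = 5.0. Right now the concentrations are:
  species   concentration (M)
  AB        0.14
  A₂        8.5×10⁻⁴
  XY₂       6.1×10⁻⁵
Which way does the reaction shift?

Q = [A₂]²·[AB] / [XY₂]² = (8.5×10⁻⁴)²·(0.14) / (6.1×10⁻⁵)² = 27
Q = 27 > Keq = 5.0, so the reverse reaction proceeds.

reverse (toward reactants)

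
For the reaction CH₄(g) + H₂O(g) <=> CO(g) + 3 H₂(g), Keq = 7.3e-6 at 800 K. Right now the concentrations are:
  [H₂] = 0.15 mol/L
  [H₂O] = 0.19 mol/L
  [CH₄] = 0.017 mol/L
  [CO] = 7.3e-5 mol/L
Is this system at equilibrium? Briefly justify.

no; Q > K, reaction proceeds in reverse

Q = [CO]·[H₂]³ / ([CH₄]·[H₂O]) = (7.3e-5)·(0.15)³ / ((0.017)·(0.19)) = 7.6e-5
Q = 7.6e-5 > Keq = 7.3e-6: net reverse reaction.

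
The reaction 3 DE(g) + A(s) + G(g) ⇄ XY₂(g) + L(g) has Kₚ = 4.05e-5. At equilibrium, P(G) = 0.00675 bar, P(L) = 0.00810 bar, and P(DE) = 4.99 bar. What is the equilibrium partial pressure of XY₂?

P(XY₂) = 0.00419 bar

(A is a pure solid — omitted from Kₚ.)
At equilibrium, Kₚ = P(XY₂)·P(L) / (P(DE)³·P(G)) = 4.05e-5.
(P(XY₂))·(0.00810) / ((4.99)³·(0.00675)) = 4.05e-5
P(XY₂) = 0.00419 bar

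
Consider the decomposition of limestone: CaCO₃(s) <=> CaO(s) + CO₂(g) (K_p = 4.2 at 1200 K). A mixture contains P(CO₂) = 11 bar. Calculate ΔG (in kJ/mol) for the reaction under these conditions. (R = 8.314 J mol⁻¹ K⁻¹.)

(CaCO₃, CaO are pure solids — omitted from Q_p.)
Q_p = P(CO₂) = 11.0
ΔG = RT ln(Q_p/K_p) = (8.314 J mol⁻¹ K⁻¹)(1200 K) × ln(11.0/4.2)
   = (9.977 kJ/mol)(0.9628) = 9.61 kJ/mol
ΔG > 0, so the forward reaction is non-spontaneous (proceeds in reverse).

ΔG = 9.61 kJ/mol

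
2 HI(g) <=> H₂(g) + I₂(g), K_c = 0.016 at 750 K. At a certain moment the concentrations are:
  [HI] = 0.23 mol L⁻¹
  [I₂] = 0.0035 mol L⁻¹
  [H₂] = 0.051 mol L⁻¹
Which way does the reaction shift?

forward (toward products)

Q_c = [H₂]·[I₂] / [HI]² = (0.051)·(0.0035) / (0.23)² = 0.0034
Q_c = 0.0034 < K_c = 0.016, so the forward reaction proceeds.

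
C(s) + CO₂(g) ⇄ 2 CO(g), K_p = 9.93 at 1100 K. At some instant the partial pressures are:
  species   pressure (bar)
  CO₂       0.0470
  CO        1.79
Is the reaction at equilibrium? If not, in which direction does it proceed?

(C is a pure solid — omitted from Q_p.)
Q_p = P(CO)² / P(CO₂) = (1.79)² / (0.0470) = 68.2
Q_p = 68.2 > K_p = 9.93, so the reverse reaction proceeds.

reverse (toward reactants)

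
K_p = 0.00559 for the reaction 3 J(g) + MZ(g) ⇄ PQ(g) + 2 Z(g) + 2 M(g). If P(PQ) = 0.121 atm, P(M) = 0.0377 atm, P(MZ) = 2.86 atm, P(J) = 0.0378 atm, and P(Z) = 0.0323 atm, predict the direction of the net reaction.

to the right

Q_p = P(PQ)·P(Z)²·P(M)² / (P(J)³·P(MZ)) = (0.121)·(0.0323)²·(0.0377)² / ((0.0378)³·(2.86)) = 0.00116
Q_p = 0.00116 < K_p = 0.00559, so the forward reaction proceeds.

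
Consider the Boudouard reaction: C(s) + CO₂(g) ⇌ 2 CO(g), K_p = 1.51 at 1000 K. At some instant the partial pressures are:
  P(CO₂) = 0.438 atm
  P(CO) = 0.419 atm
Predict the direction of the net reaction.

(C is a pure solid — omitted from Q_p.)
Q_p = P(CO)² / P(CO₂) = (0.419)² / (0.438) = 0.401
Q_p = 0.401 < K_p = 1.51, so the forward reaction proceeds.

in the forward direction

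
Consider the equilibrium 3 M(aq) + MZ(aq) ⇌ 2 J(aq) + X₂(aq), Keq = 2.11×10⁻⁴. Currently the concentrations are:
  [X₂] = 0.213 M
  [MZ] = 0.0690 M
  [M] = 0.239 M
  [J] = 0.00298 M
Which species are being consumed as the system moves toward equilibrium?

Q = [J]²·[X₂] / ([M]³·[MZ]) = (0.00298)²·(0.213) / ((0.239)³·(0.0690)) = 0.00201
Q = 0.00201 > Keq = 2.11×10⁻⁴: net reverse reaction.

J, X₂ (products)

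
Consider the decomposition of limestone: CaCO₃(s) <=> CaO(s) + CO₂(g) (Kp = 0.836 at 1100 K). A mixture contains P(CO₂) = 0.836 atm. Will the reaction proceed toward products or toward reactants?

at equilibrium

(CaCO₃, CaO are pure solids — omitted from Qp.)
Qp = P(CO₂) = 0.836
Qp = 0.836 = Kp, so the system is already at equilibrium.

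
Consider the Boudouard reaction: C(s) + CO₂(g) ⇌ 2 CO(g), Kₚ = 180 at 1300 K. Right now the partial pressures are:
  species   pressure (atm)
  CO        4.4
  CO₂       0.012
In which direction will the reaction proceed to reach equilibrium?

toward reactants

(C is a pure solid — omitted from Qₚ.)
Qₚ = P(CO)² / P(CO₂) = (4.4)² / (0.012) = 1600
Qₚ = 1600 > Kₚ = 180, so the reverse reaction proceeds.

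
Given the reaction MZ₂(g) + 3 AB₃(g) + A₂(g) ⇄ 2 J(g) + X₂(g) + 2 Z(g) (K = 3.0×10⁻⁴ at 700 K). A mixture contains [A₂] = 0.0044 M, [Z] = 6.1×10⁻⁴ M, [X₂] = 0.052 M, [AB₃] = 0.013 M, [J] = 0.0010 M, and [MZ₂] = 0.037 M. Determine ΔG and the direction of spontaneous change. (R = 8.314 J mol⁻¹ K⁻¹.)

Q = [J]²·[X₂]·[Z]² / ([MZ₂]·[AB₃]³·[A₂]) = (0.0010)²·(0.052)·(6.1×10⁻⁴)² / ((0.037)·(0.013)³·(0.0044)) = 5.41×10⁻⁵
ΔG = RT ln(Q/K) = (8.314 J mol⁻¹ K⁻¹)(700 K) × ln(5.41×10⁻⁵/3.0×10⁻⁴)
   = (5.820 kJ/mol)(-1.713) = -9.97 kJ/mol
ΔG < 0, so the forward reaction is spontaneous (proceeds forward).

ΔG = -9.97 kJ/mol; the forward reaction is spontaneous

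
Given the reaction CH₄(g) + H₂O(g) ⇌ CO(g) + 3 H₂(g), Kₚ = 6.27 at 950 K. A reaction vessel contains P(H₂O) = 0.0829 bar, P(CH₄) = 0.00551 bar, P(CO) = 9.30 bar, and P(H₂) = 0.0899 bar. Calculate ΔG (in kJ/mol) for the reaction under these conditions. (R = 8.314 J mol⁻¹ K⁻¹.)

Qₚ = P(CO)·P(H₂)³ / (P(CH₄)·P(H₂O)) = (9.30)·(0.0899)³ / ((0.00551)·(0.0829)) = 14.8
ΔG = RT ln(Qₚ/Kₚ) = (8.314 J mol⁻¹ K⁻¹)(950 K) × ln(14.8/6.27)
   = (7.898 kJ/mol)(0.8589) = 6.78 kJ/mol
ΔG > 0, so the forward reaction is non-spontaneous (proceeds in reverse).

ΔG = 6.78 kJ/mol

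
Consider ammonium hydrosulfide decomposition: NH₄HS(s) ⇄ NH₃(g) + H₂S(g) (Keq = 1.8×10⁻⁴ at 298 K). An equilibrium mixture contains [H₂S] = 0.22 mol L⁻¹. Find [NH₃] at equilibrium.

(NH₄HS is a pure solid — omitted from Keq.)
At equilibrium, Keq = [NH₃]·[H₂S] = 1.8×10⁻⁴.
([NH₃])·(0.22) = 1.8×10⁻⁴
[NH₃] = 8.18×10⁻⁴ = 8.2×10⁻⁴ mol L⁻¹

[NH₃] = 8.2×10⁻⁴ mol L⁻¹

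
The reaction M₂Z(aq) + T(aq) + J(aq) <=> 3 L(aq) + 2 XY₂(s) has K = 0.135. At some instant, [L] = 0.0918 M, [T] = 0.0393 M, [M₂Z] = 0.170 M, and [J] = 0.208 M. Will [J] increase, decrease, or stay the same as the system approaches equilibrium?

(XY₂ is a pure solid — omitted from Q.)
Q = [L]³ / ([M₂Z]·[T]·[J]) = (0.0918)³ / ((0.170)·(0.0393)·(0.208)) = 0.557
Q = 0.557 > K = 0.135: net reverse reaction.
J is a reactant, so it increases.

increase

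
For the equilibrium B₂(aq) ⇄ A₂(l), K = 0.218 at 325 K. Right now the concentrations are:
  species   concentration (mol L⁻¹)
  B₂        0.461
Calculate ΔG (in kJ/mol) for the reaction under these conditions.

(A₂ is a pure liquid — omitted from Q.)
Q = 1 / [B₂] = 1 / (0.461) = 2.17
ΔG = RT ln(Q/K) = (8.314 J mol⁻¹ K⁻¹)(325 K) × ln(2.17/0.218)
   = (2.702 kJ/mol)(2.298) = 6.21 kJ/mol
ΔG > 0, so the forward reaction is non-spontaneous (proceeds in reverse).

ΔG = 6.21 kJ/mol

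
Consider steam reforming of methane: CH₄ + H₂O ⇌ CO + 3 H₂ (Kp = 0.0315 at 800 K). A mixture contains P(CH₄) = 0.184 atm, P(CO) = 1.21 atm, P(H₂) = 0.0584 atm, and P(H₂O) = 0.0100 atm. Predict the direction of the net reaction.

to the left

Qp = P(CO)·P(H₂)³ / (P(CH₄)·P(H₂O)) = (1.21)·(0.0584)³ / ((0.184)·(0.0100)) = 0.131
Qp = 0.131 > Kp = 0.0315, so the reverse reaction proceeds.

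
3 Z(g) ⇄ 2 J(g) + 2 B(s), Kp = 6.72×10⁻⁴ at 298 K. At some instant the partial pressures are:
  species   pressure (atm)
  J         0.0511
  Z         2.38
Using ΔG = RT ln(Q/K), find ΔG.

(B is a pure solid — omitted from Qp.)
Qp = P(J)² / P(Z)³ = (0.0511)² / (2.38)³ = 1.94×10⁻⁴
ΔG = RT ln(Qp/Kp) = (8.314 J mol⁻¹ K⁻¹)(298 K) × ln(1.94×10⁻⁴/6.72×10⁻⁴)
   = (2.478 kJ/mol)(-1.242) = -3.08 kJ/mol
ΔG < 0, so the forward reaction is spontaneous (proceeds forward).

ΔG = -3.08 kJ/mol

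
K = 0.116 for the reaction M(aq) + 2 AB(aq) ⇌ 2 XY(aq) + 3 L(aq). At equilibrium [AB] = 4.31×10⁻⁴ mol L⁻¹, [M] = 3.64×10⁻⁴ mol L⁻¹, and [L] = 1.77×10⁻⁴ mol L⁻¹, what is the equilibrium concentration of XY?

At equilibrium, K = [XY]²·[L]³ / ([M]·[AB]²) = 0.116.
([XY])²·(1.77×10⁻⁴)³ / ((3.64×10⁻⁴)·(4.31×10⁻⁴)²) = 0.116
[XY]² = 1.41 ⇒ [XY] = 1.19 mol L⁻¹

[XY] = 1.19 mol L⁻¹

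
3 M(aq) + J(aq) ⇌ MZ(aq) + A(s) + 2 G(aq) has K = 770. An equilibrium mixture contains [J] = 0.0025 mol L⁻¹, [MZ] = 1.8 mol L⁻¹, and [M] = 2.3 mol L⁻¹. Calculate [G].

[G] = 3.6 mol L⁻¹

(A is a pure solid — omitted from K.)
At equilibrium, K = [MZ]·[G]² / ([M]³·[J]) = 770.
(1.8)·([G])² / ((2.3)³·(0.0025)) = 770
[G]² = 13.0 ⇒ [G] = 3.6 mol L⁻¹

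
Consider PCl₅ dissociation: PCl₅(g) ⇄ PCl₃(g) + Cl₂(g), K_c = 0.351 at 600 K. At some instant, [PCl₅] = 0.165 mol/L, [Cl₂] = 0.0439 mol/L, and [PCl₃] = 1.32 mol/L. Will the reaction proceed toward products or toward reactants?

neither direction; the system is at equilibrium

Q_c = [PCl₃]·[Cl₂] / [PCl₅] = (1.32)·(0.0439) / (0.165) = 0.351
Q_c = 0.351 = K_c, so the system is already at equilibrium.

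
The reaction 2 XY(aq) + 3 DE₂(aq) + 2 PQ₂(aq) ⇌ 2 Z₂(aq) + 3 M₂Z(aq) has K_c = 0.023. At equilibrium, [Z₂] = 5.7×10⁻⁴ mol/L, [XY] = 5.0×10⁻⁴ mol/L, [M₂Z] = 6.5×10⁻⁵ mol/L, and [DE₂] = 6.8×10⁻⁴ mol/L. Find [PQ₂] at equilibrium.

[PQ₂] = 0.22 mol/L

At equilibrium, K_c = [Z₂]²·[M₂Z]³ / ([XY]²·[DE₂]³·[PQ₂]²) = 0.023.
(5.7×10⁻⁴)²·(6.5×10⁻⁵)³ / ((5.0×10⁻⁴)²·(6.8×10⁻⁴)³·([PQ₂])²) = 0.023
[PQ₂]² = 0.0494 ⇒ [PQ₂] = 0.22 mol/L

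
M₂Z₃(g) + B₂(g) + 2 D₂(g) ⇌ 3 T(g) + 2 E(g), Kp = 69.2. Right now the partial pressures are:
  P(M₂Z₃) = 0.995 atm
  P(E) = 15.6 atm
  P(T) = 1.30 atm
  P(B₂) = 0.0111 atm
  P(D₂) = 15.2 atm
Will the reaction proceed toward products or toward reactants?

Qp = P(T)³·P(E)² / (P(M₂Z₃)·P(B₂)·P(D₂)²) = (1.30)³·(15.6)² / ((0.995)·(0.0111)·(15.2)²) = 210
Qp = 210 > Kp = 69.2, so the reverse reaction proceeds.

toward reactants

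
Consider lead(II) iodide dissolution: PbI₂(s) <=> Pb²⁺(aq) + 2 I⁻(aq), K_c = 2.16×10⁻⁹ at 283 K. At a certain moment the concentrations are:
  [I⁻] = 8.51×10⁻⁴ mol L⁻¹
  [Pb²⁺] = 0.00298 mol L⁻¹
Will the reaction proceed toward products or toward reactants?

at equilibrium

(PbI₂ is a pure solid — omitted from Q_c.)
Q_c = [Pb²⁺]·[I⁻]² = (0.00298)·(8.51×10⁻⁴)² = 2.16×10⁻⁹
Q_c = 2.16×10⁻⁹ = K_c, so the system is already at equilibrium.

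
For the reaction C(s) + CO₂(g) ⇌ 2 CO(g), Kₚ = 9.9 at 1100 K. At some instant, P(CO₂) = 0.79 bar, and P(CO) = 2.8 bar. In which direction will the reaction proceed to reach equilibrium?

at equilibrium

(C is a pure solid — omitted from Qₚ.)
Qₚ = P(CO)² / P(CO₂) = (2.8)² / (0.79) = 9.9
Qₚ = 9.9 = Kₚ, so the system is already at equilibrium.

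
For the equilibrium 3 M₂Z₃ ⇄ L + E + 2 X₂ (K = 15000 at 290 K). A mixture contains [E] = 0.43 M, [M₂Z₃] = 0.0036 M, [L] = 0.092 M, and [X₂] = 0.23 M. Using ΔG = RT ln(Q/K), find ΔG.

Q = [L]·[E]·[X₂]² / [M₂Z₃]³ = (0.092)·(0.43)·(0.23)² / (0.0036)³ = 44900
ΔG = RT ln(Q/K) = (8.314 J mol⁻¹ K⁻¹)(290 K) × ln(44900/15000)
   = (2.411 kJ/mol)(1.096) = 2.64 kJ/mol
ΔG > 0, so the forward reaction is non-spontaneous (proceeds in reverse).

ΔG = 2.64 kJ/mol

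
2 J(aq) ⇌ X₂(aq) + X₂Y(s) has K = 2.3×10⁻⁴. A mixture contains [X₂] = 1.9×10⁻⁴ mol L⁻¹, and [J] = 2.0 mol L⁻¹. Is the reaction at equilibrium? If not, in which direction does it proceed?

to the right

(X₂Y is a pure solid — omitted from Q.)
Q = [X₂] / [J]² = (1.9×10⁻⁴) / (2.0)² = 4.8×10⁻⁵
Q = 4.8×10⁻⁵ < K = 2.3×10⁻⁴, so the forward reaction proceeds.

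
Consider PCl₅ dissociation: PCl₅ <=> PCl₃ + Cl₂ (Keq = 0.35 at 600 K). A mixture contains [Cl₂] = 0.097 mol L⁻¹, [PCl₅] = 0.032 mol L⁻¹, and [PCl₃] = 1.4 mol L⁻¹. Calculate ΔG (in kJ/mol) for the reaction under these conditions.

Q = [PCl₃]·[Cl₂] / [PCl₅] = (1.4)·(0.097) / (0.032) = 4.24
ΔG = RT ln(Q/Keq) = (8.314 J mol⁻¹ K⁻¹)(600 K) × ln(4.24/0.35)
   = (4.988 kJ/mol)(2.494) = 12.4 kJ/mol
ΔG > 0, so the forward reaction is non-spontaneous (proceeds in reverse).

ΔG = 12.4 kJ/mol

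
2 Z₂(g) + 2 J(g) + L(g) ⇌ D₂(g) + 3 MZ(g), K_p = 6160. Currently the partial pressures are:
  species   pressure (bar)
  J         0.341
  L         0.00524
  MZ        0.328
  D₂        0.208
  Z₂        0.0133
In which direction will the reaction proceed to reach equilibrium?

Q_p = P(D₂)·P(MZ)³ / (P(Z₂)²·P(J)²·P(L)) = (0.208)·(0.328)³ / ((0.0133)²·(0.341)²·(0.00524)) = 68100
Q_p = 68100 > K_p = 6160, so the reverse reaction proceeds.

reverse (toward reactants)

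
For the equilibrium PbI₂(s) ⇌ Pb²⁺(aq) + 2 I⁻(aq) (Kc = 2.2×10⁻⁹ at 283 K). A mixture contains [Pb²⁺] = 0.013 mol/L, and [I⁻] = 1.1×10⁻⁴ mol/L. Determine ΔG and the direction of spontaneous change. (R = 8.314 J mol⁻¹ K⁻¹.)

(PbI₂ is a pure solid — omitted from Qc.)
Qc = [Pb²⁺]·[I⁻]² = (0.013)·(1.1×10⁻⁴)² = 1.57×10⁻¹⁰
ΔG = RT ln(Qc/Kc) = (8.314 J mol⁻¹ K⁻¹)(283 K) × ln(1.57×10⁻¹⁰/2.2×10⁻⁹)
   = (2.353 kJ/mol)(-2.640) = -6.21 kJ/mol
ΔG < 0, so the forward reaction is spontaneous (proceeds forward).

ΔG = -6.21 kJ/mol; the forward reaction is spontaneous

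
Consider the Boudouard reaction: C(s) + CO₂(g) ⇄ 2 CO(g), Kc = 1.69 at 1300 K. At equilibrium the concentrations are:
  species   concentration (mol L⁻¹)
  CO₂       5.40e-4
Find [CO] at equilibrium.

(C is a pure solid — omitted from Kc.)
At equilibrium, Kc = [CO]² / [CO₂] = 1.69.
([CO])² / (5.40e-4) = 1.69
[CO]² = 9.13e-4 ⇒ [CO] = 0.0302 mol L⁻¹

[CO] = 0.0302 mol L⁻¹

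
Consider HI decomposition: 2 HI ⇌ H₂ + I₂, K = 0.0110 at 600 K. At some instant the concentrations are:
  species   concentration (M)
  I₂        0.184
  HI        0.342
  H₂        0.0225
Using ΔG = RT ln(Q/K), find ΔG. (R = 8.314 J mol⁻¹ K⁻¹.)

ΔG = 5.83 kJ/mol

Q = [H₂]·[I₂] / [HI]² = (0.0225)·(0.184) / (0.342)² = 0.0354
ΔG = RT ln(Q/K) = (8.314 J mol⁻¹ K⁻¹)(600 K) × ln(0.0354/0.0110)
   = (4.988 kJ/mol)(1.169) = 5.83 kJ/mol
ΔG > 0, so the forward reaction is non-spontaneous (proceeds in reverse).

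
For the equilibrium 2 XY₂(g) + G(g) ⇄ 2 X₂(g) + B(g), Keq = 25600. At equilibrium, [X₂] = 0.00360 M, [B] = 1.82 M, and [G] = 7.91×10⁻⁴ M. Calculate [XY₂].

[XY₂] = 0.00108 M

At equilibrium, Keq = [X₂]²·[B] / ([XY₂]²·[G]) = 25600.
(0.00360)²·(1.82) / (([XY₂])²·(7.91×10⁻⁴)) = 25600
[XY₂]² = 1.16×10⁻⁶ ⇒ [XY₂] = 0.00108 M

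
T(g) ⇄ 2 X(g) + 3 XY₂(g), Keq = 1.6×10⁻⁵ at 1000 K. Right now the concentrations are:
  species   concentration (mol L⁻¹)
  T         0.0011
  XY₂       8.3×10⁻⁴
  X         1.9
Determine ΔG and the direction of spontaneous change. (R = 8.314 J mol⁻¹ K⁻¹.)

ΔG = -17.8 kJ/mol; the forward reaction is spontaneous

Q = [X]²·[XY₂]³ / [T] = (1.9)²·(8.3×10⁻⁴)³ / (0.0011) = 1.88×10⁻⁶
ΔG = RT ln(Q/Keq) = (8.314 J mol⁻¹ K⁻¹)(1000 K) × ln(1.88×10⁻⁶/1.6×10⁻⁵)
   = (8.314 kJ/mol)(-2.141) = -17.8 kJ/mol
ΔG < 0, so the forward reaction is spontaneous (proceeds forward).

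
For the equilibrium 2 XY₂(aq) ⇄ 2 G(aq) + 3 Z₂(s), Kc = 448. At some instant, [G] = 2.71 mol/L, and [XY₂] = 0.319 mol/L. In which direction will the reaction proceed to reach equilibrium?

in the forward direction

(Z₂ is a pure solid — omitted from Qc.)
Qc = [G]² / [XY₂]² = (2.71)² / (0.319)² = 72.2
Qc = 72.2 < Kc = 448, so the forward reaction proceeds.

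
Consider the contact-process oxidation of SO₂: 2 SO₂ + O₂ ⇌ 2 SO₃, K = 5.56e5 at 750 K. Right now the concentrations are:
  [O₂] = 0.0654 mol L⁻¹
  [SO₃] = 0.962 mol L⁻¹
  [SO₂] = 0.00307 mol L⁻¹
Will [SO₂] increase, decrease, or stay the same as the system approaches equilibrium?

increase

Q = [SO₃]² / ([SO₂]²·[O₂]) = (0.962)² / ((0.00307)²·(0.0654)) = 1.50e6
Q = 1.50e6 > K = 5.56e5: net reverse reaction.
SO₂ is a reactant, so it increases.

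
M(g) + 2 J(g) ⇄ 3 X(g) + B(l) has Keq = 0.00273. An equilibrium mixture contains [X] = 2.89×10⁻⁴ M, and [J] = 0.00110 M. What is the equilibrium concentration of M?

[M] = 0.00731 M

(B is a pure liquid — omitted from Keq.)
At equilibrium, Keq = [X]³ / ([M]·[J]²) = 0.00273.
(2.89×10⁻⁴)³ / (([M])·(0.00110)²) = 0.00273
[M] = 0.00731 M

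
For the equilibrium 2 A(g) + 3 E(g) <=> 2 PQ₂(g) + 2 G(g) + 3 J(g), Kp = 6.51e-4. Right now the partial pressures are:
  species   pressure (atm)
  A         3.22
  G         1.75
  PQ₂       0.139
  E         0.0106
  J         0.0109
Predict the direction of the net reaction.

Qp = P(PQ₂)²·P(G)²·P(J)³ / (P(A)²·P(E)³) = (0.139)²·(1.75)²·(0.0109)³ / ((3.22)²·(0.0106)³) = 0.00621
Qp = 0.00621 > Kp = 6.51e-4, so the reverse reaction proceeds.

to the left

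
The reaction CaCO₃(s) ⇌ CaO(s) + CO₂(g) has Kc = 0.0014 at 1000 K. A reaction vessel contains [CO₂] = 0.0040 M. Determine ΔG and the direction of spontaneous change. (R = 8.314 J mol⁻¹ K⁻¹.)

ΔG = 8.73 kJ/mol; the forward reaction is non-spontaneous

(CaCO₃, CaO are pure solids — omitted from Qc.)
Qc = [CO₂] = 0.00400
ΔG = RT ln(Qc/Kc) = (8.314 J mol⁻¹ K⁻¹)(1000 K) × ln(0.00400/0.0014)
   = (8.314 kJ/mol)(1.050) = 8.73 kJ/mol
ΔG > 0, so the forward reaction is non-spontaneous (proceeds in reverse).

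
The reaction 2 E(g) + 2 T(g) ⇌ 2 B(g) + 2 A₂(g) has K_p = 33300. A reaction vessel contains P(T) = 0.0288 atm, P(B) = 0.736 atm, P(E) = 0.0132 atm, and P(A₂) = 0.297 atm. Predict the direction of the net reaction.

toward reactants

Q_p = P(B)²·P(A₂)² / (P(E)²·P(T)²) = (0.736)²·(0.297)² / ((0.0132)²·(0.0288)²) = 3.31×10⁵
Q_p = 3.31×10⁵ > K_p = 33300, so the reverse reaction proceeds.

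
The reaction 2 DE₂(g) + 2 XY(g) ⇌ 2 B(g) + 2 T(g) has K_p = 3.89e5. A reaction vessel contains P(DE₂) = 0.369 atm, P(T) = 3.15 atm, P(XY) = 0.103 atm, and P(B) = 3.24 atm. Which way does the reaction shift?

Q_p = P(B)²·P(T)² / (P(DE₂)²·P(XY)²) = (3.24)²·(3.15)² / ((0.369)²·(0.103)²) = 72100
Q_p = 72100 < K_p = 3.89e5, so the forward reaction proceeds.

forward (toward products)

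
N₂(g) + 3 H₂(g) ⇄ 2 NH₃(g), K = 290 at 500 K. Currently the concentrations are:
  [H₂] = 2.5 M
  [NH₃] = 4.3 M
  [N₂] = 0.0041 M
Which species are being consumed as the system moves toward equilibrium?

none (at equilibrium)

Q = [NH₃]² / ([N₂]·[H₂]³) = (4.3)² / ((0.0041)·(2.5)³) = 290
Q = 290 = K; the system is at equilibrium.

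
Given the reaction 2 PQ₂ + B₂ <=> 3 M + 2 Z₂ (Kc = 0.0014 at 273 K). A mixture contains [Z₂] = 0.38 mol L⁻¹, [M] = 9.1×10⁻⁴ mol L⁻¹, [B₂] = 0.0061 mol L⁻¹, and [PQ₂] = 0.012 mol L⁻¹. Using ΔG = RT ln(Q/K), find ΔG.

Qc = [M]³·[Z₂]² / ([PQ₂]²·[B₂]) = (9.1×10⁻⁴)³·(0.38)² / ((0.012)²·(0.0061)) = 1.24×10⁻⁴
ΔG = RT ln(Qc/Kc) = (8.314 J mol⁻¹ K⁻¹)(273 K) × ln(1.24×10⁻⁴/0.0014)
   = (2.270 kJ/mol)(-2.424) = -5.50 kJ/mol
ΔG < 0, so the forward reaction is spontaneous (proceeds forward).

ΔG = -5.50 kJ/mol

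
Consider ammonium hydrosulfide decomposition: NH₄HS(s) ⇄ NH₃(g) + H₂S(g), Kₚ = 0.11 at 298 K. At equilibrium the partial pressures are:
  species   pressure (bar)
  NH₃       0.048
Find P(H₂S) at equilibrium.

P(H₂S) = 2.3 bar

(NH₄HS is a pure solid — omitted from Kₚ.)
At equilibrium, Kₚ = P(NH₃)·P(H₂S) = 0.11.
(0.048)·(P(H₂S)) = 0.11
P(H₂S) = 2.29 = 2.3 bar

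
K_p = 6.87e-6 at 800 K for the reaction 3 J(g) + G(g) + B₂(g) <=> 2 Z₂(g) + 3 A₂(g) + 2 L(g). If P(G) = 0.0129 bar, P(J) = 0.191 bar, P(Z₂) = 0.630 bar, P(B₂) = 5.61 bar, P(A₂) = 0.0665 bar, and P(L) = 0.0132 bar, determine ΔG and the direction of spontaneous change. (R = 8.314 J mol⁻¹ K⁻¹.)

ΔG = 11.8 kJ/mol; the forward reaction is non-spontaneous

Q_p = P(Z₂)²·P(A₂)³·P(L)² / (P(J)³·P(G)·P(B₂)) = (0.630)²·(0.0665)³·(0.0132)² / ((0.191)³·(0.0129)·(5.61)) = 4.03e-5
ΔG = RT ln(Q_p/K_p) = (8.314 J mol⁻¹ K⁻¹)(800 K) × ln(4.03e-5/6.87e-6)
   = (6.651 kJ/mol)(1.769) = 11.8 kJ/mol
ΔG > 0, so the forward reaction is non-spontaneous (proceeds in reverse).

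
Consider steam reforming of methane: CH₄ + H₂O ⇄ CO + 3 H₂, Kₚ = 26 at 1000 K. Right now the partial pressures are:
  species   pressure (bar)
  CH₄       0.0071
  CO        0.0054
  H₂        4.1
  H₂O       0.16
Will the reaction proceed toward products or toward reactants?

toward reactants

Qₚ = P(CO)·P(H₂)³ / (P(CH₄)·P(H₂O)) = (0.0054)·(4.1)³ / ((0.0071)·(0.16)) = 330
Qₚ = 330 > Kₚ = 26, so the reverse reaction proceeds.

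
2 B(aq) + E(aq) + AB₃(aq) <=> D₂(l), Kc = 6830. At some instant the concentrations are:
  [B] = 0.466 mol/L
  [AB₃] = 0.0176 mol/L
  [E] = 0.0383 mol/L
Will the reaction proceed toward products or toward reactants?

(D₂ is a pure liquid — omitted from Qc.)
Qc = 1 / ([B]²·[E]·[AB₃]) = 1 / ((0.466)²·(0.0383)·(0.0176)) = 6830
Qc = 6830 = Kc, so the system is already at equilibrium.

no net change (already at equilibrium)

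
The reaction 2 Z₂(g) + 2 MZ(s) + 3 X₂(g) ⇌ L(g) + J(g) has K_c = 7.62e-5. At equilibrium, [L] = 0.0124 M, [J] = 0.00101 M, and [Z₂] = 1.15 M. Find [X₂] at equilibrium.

(MZ is a pure solid — omitted from K_c.)
At equilibrium, K_c = [L]·[J] / ([Z₂]²·[X₂]³) = 7.62e-5.
(0.0124)·(0.00101) / ((1.15)²·([X₂])³) = 7.62e-5
[X₂]³ = 0.124 ⇒ [X₂] = 0.499 M

[X₂] = 0.499 M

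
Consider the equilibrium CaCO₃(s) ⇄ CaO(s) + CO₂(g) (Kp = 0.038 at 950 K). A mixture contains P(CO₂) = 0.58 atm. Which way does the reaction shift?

toward reactants

(CaCO₃, CaO are pure solids — omitted from Qp.)
Qp = P(CO₂) = 0.58
Qp = 0.58 > Kp = 0.038, so the reverse reaction proceeds.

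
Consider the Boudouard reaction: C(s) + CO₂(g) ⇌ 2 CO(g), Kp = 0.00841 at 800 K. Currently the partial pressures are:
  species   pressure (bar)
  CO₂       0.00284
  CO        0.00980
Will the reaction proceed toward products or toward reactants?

(C is a pure solid — omitted from Qp.)
Qp = P(CO)² / P(CO₂) = (0.00980)² / (0.00284) = 0.0338
Qp = 0.0338 > Kp = 0.00841, so the reverse reaction proceeds.

toward reactants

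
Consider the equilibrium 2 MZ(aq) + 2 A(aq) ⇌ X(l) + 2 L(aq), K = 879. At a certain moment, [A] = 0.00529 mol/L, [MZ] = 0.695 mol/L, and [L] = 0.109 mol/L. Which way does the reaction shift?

no net change (already at equilibrium)

(X is a pure liquid — omitted from Q.)
Q = [L]² / ([MZ]²·[A]²) = (0.109)² / ((0.695)²·(0.00529)²) = 879
Q = 879 = K, so the system is already at equilibrium.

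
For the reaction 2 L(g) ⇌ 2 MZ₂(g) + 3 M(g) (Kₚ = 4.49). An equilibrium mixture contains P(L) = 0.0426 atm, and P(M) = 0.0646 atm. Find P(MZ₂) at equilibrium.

P(MZ₂) = 5.50 atm

At equilibrium, Kₚ = P(MZ₂)²·P(M)³ / P(L)² = 4.49.
(P(MZ₂))²·(0.0646)³ / (0.0426)² = 4.49
P(MZ₂)² = 30.2 ⇒ P(MZ₂) = 5.50 atm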